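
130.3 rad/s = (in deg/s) 7466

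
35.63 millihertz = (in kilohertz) 3.563e-05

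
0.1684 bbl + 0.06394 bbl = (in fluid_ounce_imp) 1300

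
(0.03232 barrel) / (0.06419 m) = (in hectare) 8.005e-06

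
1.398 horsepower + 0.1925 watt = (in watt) 1043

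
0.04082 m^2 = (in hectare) 4.082e-06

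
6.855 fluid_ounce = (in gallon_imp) 0.04459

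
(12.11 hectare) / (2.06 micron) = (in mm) 5.879e+13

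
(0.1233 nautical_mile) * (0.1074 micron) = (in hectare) 2.452e-09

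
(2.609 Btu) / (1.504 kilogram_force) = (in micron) 1.866e+08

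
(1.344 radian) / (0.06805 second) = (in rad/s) 19.75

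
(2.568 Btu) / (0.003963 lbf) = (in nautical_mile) 82.99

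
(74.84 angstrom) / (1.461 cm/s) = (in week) 8.47e-13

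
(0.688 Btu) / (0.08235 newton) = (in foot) 2.892e+04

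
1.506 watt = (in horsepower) 0.00202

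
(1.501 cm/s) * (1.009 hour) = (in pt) 1.546e+05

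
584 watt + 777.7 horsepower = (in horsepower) 778.5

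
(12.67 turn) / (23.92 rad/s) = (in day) 3.852e-05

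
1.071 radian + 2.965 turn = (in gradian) 1254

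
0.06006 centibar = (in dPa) 600.6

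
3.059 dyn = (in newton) 3.059e-05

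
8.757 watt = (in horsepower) 0.01174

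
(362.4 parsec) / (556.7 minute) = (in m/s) 3.348e+14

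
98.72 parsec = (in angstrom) 3.046e+28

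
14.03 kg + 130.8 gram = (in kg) 14.16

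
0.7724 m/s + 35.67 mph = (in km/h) 60.19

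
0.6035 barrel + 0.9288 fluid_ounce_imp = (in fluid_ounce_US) 3245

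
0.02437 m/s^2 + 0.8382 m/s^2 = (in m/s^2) 0.8626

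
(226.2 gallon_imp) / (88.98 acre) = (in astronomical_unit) 1.909e-17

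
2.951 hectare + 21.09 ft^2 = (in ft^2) 3.177e+05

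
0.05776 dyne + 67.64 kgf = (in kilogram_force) 67.64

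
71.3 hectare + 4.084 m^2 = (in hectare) 71.3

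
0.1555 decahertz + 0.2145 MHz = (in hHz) 2145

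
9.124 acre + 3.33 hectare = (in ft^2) 7.559e+05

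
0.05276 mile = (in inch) 3343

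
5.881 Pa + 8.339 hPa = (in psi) 0.1218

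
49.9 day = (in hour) 1198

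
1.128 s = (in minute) 0.0188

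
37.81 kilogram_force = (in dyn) 3.708e+07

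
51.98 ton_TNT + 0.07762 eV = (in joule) 2.175e+11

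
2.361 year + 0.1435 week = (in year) 2.364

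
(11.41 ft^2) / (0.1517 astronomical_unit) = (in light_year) 4.937e-27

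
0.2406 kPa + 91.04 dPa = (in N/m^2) 249.7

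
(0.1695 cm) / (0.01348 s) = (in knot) 0.2444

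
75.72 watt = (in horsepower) 0.1015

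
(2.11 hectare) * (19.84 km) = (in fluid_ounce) 1.416e+13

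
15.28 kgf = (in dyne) 1.498e+07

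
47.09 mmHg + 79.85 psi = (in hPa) 5568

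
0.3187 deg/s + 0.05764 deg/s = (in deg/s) 0.3763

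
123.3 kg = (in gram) 1.233e+05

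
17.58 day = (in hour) 421.9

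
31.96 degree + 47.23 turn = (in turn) 47.32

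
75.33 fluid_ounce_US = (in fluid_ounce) 75.33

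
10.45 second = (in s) 10.45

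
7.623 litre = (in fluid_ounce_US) 257.8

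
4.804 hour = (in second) 1.729e+04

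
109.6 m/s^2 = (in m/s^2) 109.6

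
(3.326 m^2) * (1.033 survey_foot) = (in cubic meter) 1.047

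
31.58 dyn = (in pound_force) 7.099e-05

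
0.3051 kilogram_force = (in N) 2.992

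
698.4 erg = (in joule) 6.984e-05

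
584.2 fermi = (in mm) 5.842e-10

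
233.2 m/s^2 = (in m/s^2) 233.2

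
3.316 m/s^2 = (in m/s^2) 3.316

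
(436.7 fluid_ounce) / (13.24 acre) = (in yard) 2.636e-07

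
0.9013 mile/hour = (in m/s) 0.4029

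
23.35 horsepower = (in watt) 1.741e+04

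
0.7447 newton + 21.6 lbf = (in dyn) 9.683e+06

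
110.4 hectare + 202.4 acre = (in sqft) 2.07e+07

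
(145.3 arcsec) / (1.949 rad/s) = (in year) 1.146e-11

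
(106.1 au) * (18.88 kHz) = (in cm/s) 2.997e+19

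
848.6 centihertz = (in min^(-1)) 509.2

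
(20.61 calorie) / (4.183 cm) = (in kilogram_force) 210.2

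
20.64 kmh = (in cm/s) 573.3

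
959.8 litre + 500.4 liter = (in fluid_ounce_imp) 5.139e+04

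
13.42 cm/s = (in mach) 0.0003941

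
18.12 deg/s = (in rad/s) 0.3163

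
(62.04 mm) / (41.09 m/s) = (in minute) 2.516e-05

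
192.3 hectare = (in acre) 475.2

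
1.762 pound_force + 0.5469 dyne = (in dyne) 7.838e+05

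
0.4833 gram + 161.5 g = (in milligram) 1.62e+05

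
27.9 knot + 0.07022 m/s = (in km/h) 51.92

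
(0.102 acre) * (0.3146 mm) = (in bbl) 0.8168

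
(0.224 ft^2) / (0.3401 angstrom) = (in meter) 6.119e+08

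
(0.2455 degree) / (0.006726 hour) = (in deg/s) 0.01014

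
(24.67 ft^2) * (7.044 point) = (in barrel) 0.03582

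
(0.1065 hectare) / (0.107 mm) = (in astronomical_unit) 6.653e-05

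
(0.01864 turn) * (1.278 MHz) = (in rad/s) 1.497e+05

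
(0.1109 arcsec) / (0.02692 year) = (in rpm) 6.048e-12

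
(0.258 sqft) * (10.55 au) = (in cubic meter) 3.783e+10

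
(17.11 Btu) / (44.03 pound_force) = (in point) 2.613e+05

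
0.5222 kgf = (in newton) 5.121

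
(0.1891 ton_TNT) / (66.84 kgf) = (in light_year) 1.276e-10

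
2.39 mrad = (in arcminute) 8.216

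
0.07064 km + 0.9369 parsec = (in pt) 8.195e+19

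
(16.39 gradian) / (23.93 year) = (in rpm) 3.258e-09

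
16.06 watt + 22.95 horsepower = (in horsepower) 22.97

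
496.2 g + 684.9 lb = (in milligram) 3.112e+08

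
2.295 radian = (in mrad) 2295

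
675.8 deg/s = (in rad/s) 11.79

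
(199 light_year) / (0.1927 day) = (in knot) 2.198e+14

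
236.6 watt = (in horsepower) 0.3173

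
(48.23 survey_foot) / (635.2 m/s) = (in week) 3.827e-08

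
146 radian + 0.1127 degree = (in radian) 146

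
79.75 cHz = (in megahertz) 7.975e-07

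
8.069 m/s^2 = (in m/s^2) 8.069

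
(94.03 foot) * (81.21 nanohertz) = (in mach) 6.836e-09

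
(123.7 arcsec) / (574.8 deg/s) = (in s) 5.978e-05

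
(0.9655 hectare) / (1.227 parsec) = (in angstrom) 0.00255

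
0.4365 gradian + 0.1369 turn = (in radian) 0.867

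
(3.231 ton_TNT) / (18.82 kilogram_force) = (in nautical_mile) 3.955e+04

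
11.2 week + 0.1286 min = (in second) 6.774e+06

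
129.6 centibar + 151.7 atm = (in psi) 2248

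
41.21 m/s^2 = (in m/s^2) 41.21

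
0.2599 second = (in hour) 7.219e-05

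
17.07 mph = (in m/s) 7.631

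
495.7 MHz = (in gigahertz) 0.4957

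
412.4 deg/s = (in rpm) 68.73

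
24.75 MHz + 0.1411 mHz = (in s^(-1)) 2.475e+07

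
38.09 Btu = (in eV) 2.508e+23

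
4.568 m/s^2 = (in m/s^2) 4.568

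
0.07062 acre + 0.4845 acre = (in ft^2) 2.418e+04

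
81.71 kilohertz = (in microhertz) 8.171e+10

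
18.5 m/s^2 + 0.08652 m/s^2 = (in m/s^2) 18.59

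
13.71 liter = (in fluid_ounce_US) 463.6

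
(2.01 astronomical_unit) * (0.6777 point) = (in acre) 1.776e+04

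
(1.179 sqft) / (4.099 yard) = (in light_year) 3.089e-18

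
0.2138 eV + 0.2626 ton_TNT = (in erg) 1.099e+16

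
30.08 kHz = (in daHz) 3008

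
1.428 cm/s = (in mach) 4.194e-05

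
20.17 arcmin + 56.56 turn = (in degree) 2.036e+04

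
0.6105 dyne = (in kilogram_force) 6.225e-07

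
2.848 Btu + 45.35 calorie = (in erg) 3.195e+10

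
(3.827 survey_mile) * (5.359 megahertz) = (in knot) 6.416e+10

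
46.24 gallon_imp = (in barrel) 1.322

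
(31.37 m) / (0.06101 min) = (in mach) 0.02517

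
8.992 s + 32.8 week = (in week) 32.8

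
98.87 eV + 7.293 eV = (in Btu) 1.612e-20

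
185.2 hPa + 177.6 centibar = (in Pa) 1.961e+05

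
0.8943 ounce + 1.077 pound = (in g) 513.9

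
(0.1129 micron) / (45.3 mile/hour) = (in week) 9.218e-15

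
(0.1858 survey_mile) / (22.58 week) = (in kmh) 7.882e-05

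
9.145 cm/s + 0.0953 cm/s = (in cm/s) 9.24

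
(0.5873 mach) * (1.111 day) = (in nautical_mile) 1.036e+04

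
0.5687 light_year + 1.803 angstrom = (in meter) 5.38e+15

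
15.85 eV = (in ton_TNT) 6.069e-28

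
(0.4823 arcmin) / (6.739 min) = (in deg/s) 1.988e-05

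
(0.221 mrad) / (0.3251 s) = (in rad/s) 0.0006798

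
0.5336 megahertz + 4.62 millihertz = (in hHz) 5336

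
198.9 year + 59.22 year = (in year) 258.1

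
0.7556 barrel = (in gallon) 31.74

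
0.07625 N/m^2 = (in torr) 0.0005719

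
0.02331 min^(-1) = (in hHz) 3.885e-06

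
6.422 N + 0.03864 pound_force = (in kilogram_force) 0.6724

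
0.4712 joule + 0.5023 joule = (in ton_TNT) 2.327e-10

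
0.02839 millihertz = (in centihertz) 0.002839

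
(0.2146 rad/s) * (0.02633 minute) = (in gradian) 21.58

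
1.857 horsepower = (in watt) 1385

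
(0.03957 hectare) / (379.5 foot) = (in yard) 3.741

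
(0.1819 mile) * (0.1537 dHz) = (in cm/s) 449.9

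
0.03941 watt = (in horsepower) 5.285e-05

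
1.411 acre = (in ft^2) 6.146e+04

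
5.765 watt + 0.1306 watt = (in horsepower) 0.007906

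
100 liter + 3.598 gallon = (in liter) 113.6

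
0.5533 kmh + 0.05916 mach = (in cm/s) 2030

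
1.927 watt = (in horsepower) 0.002584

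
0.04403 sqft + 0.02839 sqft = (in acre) 1.663e-06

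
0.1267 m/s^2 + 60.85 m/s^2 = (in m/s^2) 60.98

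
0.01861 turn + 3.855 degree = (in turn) 0.02932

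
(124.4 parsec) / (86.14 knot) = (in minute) 1.444e+15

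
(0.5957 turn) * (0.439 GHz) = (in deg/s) 9.414e+10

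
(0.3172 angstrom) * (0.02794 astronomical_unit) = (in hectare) 1.326e-05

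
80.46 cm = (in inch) 31.68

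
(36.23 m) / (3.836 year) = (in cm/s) 2.995e-05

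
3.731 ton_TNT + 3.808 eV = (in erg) 1.561e+17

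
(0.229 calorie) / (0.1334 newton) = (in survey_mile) 0.004463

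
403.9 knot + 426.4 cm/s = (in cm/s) 2.12e+04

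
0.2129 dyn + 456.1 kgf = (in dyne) 4.473e+08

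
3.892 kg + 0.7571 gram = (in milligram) 3.893e+06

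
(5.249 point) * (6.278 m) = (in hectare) 1.163e-06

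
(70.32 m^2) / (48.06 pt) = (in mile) 2.577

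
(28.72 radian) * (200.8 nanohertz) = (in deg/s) 0.0003304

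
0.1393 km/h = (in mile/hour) 0.08656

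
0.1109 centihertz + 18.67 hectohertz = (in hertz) 1867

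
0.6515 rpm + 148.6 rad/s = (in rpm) 1420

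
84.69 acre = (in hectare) 34.27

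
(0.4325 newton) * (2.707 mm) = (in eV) 7.307e+15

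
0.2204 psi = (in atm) 0.015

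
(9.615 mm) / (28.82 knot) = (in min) 1.081e-05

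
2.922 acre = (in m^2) 1.182e+04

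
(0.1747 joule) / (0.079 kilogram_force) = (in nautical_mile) 0.0001218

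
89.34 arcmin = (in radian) 0.02599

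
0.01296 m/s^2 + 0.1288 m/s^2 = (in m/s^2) 0.1418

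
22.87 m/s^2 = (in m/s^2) 22.87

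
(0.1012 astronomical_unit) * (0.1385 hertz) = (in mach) 6.158e+06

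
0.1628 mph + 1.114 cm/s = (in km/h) 0.3021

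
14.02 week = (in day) 98.14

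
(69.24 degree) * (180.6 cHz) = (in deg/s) 125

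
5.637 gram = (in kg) 0.005637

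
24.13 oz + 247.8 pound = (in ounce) 3989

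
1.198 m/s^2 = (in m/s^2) 1.198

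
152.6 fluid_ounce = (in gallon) 1.192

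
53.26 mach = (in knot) 3.525e+04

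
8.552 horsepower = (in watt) 6377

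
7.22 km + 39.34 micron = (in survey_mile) 4.486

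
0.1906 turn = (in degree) 68.62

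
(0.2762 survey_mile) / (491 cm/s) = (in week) 0.0001497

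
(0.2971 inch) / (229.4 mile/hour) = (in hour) 2.044e-08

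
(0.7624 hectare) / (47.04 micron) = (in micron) 1.621e+14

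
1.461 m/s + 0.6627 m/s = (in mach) 0.006237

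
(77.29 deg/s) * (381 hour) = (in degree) 1.06e+08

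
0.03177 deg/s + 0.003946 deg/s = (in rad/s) 0.0006234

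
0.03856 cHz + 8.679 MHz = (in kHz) 8679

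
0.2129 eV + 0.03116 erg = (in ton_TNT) 7.447e-19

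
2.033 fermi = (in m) 2.033e-15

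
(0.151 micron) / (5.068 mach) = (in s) 8.75e-11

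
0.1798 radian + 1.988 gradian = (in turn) 0.03359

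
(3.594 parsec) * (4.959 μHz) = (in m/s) 5.499e+11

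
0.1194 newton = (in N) 0.1194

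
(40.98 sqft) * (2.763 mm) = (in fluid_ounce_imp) 370.2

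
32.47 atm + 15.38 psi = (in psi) 492.6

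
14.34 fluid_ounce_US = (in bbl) 0.002667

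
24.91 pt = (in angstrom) 8.788e+07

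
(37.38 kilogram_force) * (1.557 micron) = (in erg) 5708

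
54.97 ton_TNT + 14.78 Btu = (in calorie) 5.497e+10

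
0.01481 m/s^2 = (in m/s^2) 0.01481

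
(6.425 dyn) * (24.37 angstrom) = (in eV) 9.773e+05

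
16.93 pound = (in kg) 7.679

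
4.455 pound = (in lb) 4.455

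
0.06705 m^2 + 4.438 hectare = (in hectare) 4.438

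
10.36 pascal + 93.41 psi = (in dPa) 6.44e+06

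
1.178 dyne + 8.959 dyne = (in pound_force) 2.279e-05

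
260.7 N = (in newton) 260.7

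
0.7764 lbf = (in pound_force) 0.7764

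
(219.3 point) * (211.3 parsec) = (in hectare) 5.044e+13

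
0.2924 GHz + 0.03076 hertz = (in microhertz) 2.924e+14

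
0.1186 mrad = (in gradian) 0.00755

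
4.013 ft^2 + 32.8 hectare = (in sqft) 3.531e+06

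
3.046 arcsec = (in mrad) 0.01477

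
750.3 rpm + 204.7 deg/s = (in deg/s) 4706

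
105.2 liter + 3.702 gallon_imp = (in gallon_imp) 26.84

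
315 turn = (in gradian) 1.26e+05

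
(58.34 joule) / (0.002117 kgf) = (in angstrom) 2.81e+13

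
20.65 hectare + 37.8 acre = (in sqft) 3.869e+06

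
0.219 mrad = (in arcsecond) 45.17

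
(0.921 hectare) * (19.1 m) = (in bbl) 1.106e+06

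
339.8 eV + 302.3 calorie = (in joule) 1265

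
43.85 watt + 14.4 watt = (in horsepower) 0.07811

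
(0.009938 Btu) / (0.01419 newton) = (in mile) 0.4591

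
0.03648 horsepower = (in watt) 27.2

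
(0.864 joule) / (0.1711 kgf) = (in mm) 514.9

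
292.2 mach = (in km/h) 3.582e+05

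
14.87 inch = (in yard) 0.4131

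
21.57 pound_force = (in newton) 95.95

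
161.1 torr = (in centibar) 21.48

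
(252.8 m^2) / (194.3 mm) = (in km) 1.301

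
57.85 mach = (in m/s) 1.97e+04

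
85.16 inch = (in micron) 2.163e+06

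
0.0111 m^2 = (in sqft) 0.1195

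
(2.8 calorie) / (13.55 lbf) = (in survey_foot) 0.6377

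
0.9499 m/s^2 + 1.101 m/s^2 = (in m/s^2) 2.051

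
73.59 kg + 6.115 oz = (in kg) 73.76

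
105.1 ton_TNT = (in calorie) 1.051e+11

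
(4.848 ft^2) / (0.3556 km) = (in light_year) 1.339e-19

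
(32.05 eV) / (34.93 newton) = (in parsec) 4.764e-36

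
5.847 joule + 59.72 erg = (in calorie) 1.397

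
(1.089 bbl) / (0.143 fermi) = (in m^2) 1.211e+15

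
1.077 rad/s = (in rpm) 10.28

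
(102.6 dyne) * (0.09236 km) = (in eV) 5.915e+17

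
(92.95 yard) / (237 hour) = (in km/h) 0.0003586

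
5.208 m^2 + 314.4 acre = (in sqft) 1.37e+07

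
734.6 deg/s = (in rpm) 122.4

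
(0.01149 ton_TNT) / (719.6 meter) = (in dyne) 6.681e+09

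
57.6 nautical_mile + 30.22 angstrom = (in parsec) 3.457e-12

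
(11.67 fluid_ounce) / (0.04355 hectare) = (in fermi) 7.925e+08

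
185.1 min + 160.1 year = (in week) 8348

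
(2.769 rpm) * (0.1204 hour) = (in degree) 7201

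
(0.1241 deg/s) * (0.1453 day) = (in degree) 1558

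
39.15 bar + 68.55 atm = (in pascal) 1.086e+07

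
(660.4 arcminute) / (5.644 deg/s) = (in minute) 0.0325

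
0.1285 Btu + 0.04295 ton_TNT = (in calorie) 4.295e+07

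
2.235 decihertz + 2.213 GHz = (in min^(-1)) 1.328e+11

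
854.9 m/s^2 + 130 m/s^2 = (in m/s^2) 984.9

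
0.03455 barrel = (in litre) 5.493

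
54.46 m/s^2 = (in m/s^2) 54.46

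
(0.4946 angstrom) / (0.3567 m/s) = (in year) 4.397e-18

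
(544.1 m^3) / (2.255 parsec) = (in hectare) 7.82e-19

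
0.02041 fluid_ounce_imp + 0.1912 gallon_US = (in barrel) 0.004556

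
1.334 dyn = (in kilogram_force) 1.36e-06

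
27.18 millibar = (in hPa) 27.18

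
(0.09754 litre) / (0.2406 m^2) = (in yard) 0.0004434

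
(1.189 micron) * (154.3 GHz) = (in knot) 3.566e+05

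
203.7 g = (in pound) 0.4491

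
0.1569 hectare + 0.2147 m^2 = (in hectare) 0.1569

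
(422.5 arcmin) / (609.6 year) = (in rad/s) 6.393e-12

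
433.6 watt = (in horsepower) 0.5815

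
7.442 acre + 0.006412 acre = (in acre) 7.448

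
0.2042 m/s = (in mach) 0.0005997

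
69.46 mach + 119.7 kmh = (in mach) 69.56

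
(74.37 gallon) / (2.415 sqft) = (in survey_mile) 0.0007797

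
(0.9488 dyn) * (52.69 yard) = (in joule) 0.0004571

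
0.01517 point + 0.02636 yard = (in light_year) 2.548e-18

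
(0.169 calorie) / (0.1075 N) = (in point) 1.865e+04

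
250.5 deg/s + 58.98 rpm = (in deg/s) 604.4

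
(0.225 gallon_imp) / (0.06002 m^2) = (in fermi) 1.704e+13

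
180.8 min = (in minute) 180.8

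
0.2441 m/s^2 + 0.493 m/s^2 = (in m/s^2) 0.7371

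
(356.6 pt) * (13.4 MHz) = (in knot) 3.277e+06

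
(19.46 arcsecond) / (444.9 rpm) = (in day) 2.344e-11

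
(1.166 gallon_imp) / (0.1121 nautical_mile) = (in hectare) 2.553e-09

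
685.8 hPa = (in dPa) 6.858e+05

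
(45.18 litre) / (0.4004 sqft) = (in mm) 1215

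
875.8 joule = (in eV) 5.466e+21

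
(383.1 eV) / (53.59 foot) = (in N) 3.758e-18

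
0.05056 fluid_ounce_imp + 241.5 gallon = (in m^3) 0.9142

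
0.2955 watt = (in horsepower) 0.0003963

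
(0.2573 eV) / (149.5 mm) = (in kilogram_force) 2.812e-20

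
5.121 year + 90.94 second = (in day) 1869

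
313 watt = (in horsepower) 0.4197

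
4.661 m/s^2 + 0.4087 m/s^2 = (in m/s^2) 5.07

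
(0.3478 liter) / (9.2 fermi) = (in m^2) 3.78e+10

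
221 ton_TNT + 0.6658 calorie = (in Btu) 8.764e+08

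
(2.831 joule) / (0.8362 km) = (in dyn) 338.6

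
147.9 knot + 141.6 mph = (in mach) 0.4094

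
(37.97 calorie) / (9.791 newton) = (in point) 4.599e+04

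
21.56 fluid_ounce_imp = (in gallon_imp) 0.1348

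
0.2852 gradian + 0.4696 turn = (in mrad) 2955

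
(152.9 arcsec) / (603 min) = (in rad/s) 2.049e-08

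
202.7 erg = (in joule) 2.027e-05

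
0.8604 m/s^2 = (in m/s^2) 0.8604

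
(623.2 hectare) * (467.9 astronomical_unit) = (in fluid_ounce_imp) 1.535e+25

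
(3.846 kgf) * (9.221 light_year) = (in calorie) 7.864e+17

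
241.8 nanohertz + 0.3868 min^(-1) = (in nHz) 6.447e+06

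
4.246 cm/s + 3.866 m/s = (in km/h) 14.07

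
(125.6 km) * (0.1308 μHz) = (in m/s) 0.01643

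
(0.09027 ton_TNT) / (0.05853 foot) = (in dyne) 2.117e+15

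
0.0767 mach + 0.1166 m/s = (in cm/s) 2623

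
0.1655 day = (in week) 0.02364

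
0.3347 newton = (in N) 0.3347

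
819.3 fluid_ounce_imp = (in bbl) 0.1464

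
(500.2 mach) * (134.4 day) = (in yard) 2.163e+12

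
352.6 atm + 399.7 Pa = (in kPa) 3.573e+04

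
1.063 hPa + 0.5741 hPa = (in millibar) 1.637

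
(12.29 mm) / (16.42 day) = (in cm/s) 8.663e-07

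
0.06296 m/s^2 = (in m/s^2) 0.06296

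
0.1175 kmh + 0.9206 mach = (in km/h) 1129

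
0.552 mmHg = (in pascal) 73.59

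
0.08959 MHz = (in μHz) 8.959e+10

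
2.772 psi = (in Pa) 1.911e+04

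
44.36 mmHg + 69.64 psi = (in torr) 3646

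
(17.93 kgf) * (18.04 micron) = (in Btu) 3.007e-06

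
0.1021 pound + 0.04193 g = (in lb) 0.1022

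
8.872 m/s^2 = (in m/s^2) 8.872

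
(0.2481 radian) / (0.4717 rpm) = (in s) 5.023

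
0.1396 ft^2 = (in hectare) 1.297e-06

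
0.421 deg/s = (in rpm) 0.07017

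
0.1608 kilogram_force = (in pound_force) 0.3545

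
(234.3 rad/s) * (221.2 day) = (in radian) 4.478e+09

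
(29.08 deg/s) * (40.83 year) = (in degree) 3.744e+10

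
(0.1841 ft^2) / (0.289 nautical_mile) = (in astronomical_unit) 2.136e-16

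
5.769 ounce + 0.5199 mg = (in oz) 5.769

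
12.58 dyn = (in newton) 0.0001258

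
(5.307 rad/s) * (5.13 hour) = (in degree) 5.616e+06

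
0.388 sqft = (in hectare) 3.605e-06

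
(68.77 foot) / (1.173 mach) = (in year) 1.664e-09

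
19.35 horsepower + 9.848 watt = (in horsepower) 19.36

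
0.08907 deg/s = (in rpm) 0.01485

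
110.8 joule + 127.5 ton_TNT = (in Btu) 5.056e+08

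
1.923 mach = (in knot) 1273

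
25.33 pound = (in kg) 11.49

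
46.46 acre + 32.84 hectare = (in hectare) 51.64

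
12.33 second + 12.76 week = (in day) 89.32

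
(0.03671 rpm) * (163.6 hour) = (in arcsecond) 4.67e+08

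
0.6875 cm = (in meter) 0.006875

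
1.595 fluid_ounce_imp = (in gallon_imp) 0.009969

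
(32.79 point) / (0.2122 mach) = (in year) 5.077e-12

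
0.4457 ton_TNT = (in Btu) 1.767e+06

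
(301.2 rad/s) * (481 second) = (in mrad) 1.449e+08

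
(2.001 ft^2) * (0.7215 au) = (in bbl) 1.262e+11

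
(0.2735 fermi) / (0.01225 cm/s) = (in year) 7.08e-20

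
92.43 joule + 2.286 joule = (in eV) 5.912e+20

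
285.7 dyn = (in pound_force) 0.0006423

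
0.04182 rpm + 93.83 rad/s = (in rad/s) 93.83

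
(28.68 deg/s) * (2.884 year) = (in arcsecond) 9.39e+12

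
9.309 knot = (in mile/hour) 10.71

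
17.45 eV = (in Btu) 2.65e-21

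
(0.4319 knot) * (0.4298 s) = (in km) 9.55e-05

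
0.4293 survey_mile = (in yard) 755.6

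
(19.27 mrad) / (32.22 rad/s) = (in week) 9.889e-10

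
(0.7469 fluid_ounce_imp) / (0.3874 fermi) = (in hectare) 5.478e+06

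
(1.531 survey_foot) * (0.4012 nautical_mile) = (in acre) 0.08568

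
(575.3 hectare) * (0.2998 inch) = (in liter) 4.381e+07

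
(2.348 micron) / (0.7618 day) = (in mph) 7.98e-11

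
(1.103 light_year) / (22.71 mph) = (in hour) 2.855e+11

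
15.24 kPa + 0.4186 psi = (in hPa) 181.3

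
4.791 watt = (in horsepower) 0.006425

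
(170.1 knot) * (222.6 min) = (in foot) 3.834e+06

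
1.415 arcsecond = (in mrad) 0.00686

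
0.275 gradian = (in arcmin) 14.85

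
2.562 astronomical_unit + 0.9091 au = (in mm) 5.193e+14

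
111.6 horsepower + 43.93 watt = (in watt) 8.326e+04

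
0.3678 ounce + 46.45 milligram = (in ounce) 0.3694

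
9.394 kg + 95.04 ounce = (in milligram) 1.209e+07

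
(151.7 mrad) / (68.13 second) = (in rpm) 0.02126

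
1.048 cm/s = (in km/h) 0.03773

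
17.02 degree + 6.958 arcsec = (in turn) 0.04728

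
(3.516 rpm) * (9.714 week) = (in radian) 2.163e+06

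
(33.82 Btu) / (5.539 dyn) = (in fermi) 6.442e+23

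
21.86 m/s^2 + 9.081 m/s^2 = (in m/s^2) 30.94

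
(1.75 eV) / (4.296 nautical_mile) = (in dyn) 3.524e-18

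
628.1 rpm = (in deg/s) 3769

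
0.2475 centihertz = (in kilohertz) 2.475e-06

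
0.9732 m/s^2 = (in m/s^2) 0.9732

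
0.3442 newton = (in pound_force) 0.07738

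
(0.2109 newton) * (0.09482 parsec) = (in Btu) 5.849e+11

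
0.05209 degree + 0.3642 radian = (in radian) 0.3651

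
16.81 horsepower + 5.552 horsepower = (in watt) 1.668e+04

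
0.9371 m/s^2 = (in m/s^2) 0.9371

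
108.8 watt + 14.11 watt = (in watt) 122.9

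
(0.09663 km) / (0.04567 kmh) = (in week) 0.01259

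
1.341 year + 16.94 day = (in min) 7.292e+05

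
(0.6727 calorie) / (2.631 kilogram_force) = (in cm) 10.91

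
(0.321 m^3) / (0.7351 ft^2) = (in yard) 5.14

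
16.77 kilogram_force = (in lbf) 36.97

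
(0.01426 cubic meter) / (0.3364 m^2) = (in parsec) 1.374e-18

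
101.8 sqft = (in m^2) 9.458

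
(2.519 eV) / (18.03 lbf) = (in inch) 1.981e-19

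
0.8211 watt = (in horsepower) 0.001101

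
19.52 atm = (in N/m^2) 1.978e+06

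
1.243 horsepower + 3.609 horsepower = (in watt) 3618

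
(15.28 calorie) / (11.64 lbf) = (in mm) 1235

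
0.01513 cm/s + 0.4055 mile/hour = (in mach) 0.0005328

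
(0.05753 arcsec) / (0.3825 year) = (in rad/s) 2.312e-14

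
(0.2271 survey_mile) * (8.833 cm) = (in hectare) 0.003228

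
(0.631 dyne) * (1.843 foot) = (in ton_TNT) 8.472e-16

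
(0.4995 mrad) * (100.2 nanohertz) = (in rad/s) 5.005e-11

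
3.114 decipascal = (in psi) 4.516e-05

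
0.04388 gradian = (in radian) 0.0006893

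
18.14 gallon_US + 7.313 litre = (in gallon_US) 20.07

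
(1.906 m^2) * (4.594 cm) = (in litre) 87.56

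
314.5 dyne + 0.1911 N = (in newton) 0.1942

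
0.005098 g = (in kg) 5.098e-06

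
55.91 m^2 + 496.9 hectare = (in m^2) 4.969e+06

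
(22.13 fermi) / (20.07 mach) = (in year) 1.027e-25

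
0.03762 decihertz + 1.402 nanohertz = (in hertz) 0.003762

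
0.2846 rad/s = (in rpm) 2.718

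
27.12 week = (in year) 0.5201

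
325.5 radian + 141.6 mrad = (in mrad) 3.256e+05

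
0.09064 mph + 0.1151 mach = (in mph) 87.76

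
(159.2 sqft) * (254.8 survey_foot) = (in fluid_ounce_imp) 4.043e+07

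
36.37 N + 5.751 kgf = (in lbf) 20.86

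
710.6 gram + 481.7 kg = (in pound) 1064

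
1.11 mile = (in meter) 1786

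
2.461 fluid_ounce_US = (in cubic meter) 7.278e-05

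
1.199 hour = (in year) 0.0001369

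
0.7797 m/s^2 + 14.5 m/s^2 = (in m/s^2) 15.28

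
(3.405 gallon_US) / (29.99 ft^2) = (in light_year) 4.89e-19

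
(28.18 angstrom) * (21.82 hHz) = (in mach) 1.806e-08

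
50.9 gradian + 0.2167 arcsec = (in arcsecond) 1.649e+05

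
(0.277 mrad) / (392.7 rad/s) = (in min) 1.176e-08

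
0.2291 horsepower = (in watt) 170.8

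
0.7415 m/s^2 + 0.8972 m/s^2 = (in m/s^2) 1.639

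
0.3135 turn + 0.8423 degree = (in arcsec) 4.093e+05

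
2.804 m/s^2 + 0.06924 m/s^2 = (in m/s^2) 2.873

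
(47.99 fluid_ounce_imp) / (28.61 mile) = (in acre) 7.318e-12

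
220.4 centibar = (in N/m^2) 2.204e+05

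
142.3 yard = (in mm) 1.301e+05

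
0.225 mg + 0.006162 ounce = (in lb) 0.0003856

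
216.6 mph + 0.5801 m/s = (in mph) 217.9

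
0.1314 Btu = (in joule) 138.6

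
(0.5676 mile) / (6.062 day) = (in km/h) 0.006279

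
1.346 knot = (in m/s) 0.6924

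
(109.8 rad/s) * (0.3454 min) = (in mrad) 2.275e+06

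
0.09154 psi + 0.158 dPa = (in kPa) 0.6312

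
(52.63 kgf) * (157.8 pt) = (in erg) 2.873e+08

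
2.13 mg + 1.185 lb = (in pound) 1.185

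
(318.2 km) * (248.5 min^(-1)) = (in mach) 3870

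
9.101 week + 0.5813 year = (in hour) 6621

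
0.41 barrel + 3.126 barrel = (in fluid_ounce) 1.901e+04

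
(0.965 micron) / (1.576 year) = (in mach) 5.702e-17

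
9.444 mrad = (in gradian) 0.6012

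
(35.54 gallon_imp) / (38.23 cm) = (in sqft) 4.549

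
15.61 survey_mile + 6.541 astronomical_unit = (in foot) 3.21e+12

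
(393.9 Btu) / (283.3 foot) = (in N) 4813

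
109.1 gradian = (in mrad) 1714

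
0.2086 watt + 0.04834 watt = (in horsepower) 0.0003446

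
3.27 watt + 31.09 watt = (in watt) 34.36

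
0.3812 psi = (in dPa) 2.628e+04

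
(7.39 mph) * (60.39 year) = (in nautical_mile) 3.397e+06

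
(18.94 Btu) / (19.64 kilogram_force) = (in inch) 4085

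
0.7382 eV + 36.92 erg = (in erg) 36.92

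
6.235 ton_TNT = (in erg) 2.609e+17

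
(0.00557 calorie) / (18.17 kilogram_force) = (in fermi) 1.308e+11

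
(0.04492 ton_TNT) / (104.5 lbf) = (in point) 1.146e+09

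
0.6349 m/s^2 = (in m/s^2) 0.6349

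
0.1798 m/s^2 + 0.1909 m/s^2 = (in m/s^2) 0.3707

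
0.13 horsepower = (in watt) 96.94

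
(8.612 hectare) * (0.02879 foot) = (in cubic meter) 755.7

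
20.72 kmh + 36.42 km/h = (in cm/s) 1587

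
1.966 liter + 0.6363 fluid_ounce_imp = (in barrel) 0.01248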